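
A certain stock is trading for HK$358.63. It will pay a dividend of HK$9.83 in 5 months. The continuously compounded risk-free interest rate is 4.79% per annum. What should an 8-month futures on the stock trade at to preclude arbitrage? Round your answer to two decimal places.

HK$360.32

PV(dividends) I = 9.83·e^(−0.0479·5/12)
I = 9.6358
F = (S − I)·e^(rT) = (358.63 − 9.6358) · e^(0.0479·8/12)
= 348.9942 · e^0.031933 = 348.9942 × 1.032448 = HK$360.32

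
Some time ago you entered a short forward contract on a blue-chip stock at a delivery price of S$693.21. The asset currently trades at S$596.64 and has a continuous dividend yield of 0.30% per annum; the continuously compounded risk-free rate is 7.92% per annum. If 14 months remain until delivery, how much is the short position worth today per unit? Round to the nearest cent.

S$37.47

Current fair forward for the remaining 14 months: F = S·e^((r − q)·T), (r − q) = 0.0792 − 0.0030 = 0.0762
F = 596.64 · e^(0.0762 × 14/12) = 596.64 × 1.092971 = 652.1102
Value of long forward = (F − K)·e^(−rT) = (652.1102 − 693.21) · e^(−0.0792·14/12)
= -41.0998 × 0.911740 = -37.47
Short position value = −(long value) = S$37.47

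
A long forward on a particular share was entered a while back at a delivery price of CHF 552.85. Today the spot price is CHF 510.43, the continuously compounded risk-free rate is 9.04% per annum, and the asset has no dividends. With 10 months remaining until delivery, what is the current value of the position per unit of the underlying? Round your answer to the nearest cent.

Current fair forward for the remaining 10 months: F = S·e^(r·T), r = 0.0904
F = 510.43 · e^(0.0904 × 10/12) = 510.43 × 1.078244 = 550.3681
Value of long forward = (F − K)·e^(−rT) = (550.3681 − 552.85) · e^(−0.0904·10/12)
= -2.4819 × 0.927434 = -2.30

-CHF 2.30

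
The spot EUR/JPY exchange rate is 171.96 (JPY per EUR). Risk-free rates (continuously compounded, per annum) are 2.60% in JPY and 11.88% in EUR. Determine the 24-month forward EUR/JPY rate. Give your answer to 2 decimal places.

142.83

F = S·e^((r_JPY − r_EUR)T) = 171.96 · e^((0.0260 − 0.1188) × 24/12)
= 171.96 · e^-0.185600 = 171.96 × 0.830606
F = 142.83 JPY per EUR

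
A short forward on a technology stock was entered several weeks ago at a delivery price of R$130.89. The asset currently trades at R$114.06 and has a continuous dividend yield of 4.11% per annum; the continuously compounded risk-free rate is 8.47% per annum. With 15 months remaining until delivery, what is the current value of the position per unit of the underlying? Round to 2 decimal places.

R$9.39

Current fair forward for the remaining 15 months: F = S·e^((r − q)·T), (r − q) = 0.0847 − 0.0411 = 0.0436
F = 114.06 · e^(0.0436 × 15/12) = 114.06 × 1.056012 = 120.4487
Value of long forward = (F − K)·e^(−rT) = (120.4487 − 130.89) · e^(−0.0847·15/12)
= -10.4413 × 0.899537 = -9.39
Short position value = −(long value) = R$9.39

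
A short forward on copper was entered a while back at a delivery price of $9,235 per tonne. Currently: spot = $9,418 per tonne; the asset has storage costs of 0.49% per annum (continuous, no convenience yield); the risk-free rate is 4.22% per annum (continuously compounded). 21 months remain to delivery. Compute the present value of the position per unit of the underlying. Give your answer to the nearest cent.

Current fair forward for the remaining 21 months: F = S·e^((r + u)·T), (r + u) = 0.0422 + 0.0049 = 0.0471
F = 9418 · e^(0.0471 × 21/12) = 9418 × 1.08591723 = 10227.1685
Value of long forward = (F − K)·e^(−rT) = (10227.1685 − 9235) · e^(−0.0422·21/12)
= 992.1685 × 0.92881101 = 921.54
Short position value = −(long value) = -$921.54

-$921.54 per tonne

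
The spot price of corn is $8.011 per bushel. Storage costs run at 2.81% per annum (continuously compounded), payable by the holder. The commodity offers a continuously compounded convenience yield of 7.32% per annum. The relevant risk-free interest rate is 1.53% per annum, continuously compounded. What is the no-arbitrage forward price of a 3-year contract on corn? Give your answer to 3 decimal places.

Net carry = r + u − y = 0.0153 + 0.0281 − 0.0732 = -0.0298
F = S·e^((r+u−y)T) = 8.011 · e^(-0.0298 × 3) = 8.011 · e^-0.089400
= 8.011 × 0.914480 = $7.326 per bushel

$7.326 per bushel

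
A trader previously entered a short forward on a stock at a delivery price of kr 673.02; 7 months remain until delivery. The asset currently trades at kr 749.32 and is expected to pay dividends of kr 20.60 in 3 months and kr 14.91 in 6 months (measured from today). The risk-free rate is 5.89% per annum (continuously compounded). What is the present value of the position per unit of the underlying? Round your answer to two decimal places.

-kr 64.25

PV(remaining dividends) I = 20.60·e^(−0.0589·3/12) + 14.91·e^(−0.0589·6/12) = 34.7762
Current forward F = (S − I)·e^(rT) = (749.32 − 34.7762)·e^(0.0589·7/12) = 714.5438 × 1.034955 = 739.5207
Value (long) = (F − K)·e^(−rT) = (739.5207 − 673.02) × 0.966225 = 64.2546
Short position value = −(long value) = -kr 64.25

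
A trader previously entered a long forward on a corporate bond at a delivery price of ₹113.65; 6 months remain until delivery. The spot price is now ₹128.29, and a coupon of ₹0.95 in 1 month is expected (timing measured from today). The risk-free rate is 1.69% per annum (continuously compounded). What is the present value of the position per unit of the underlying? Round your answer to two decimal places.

₹14.65

PV(remaining coupons) I = 0.95·e^(−0.0169·1/12) = 0.9487
Current forward F = (S − I)·e^(rT) = (128.29 − 0.9487)·e^(0.0169·6/12) = 127.3413 × 1.008486 = 128.4219
Value (long) = (F − K)·e^(−rT) = (128.4219 − 113.65) × 0.991586 = 14.6476
Value = ₹14.65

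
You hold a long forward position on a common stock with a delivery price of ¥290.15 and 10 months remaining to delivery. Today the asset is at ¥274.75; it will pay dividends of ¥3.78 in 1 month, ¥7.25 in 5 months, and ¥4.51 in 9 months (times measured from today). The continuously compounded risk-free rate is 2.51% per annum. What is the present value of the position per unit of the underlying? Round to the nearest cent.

PV(remaining dividends) I = 3.78·e^(−0.0251·1/12) + 7.25·e^(−0.0251·5/12) + 4.51·e^(−0.0251·9/12) = 15.3726
Current forward F = (S − I)·e^(rT) = (274.75 − 15.3726)·e^(0.0251·10/12) = 259.3774 × 1.021137 = 264.8599
Value (long) = (F − K)·e^(−rT) = (264.8599 − 290.15) × 0.979301 = -24.7666
Value = -¥24.77

-¥24.77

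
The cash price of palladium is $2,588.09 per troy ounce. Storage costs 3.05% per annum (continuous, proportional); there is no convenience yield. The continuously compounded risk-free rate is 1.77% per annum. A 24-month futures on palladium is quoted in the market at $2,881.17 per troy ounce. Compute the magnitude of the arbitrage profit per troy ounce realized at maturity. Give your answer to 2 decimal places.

$31.17 per troy ounce

Fair futures: F* = S·e^(carry·T), with carry = (r + u) = 0.0177 + 0.0305 = 0.0482
F* = 2588.09 · e^(0.0482 × 24/12) = 2588.09 · e^0.09640000 = 2588.09 × 1.10119946 = $2850.0033
Market $2881.17 > fair $2850.0033: forward overpriced → cash-and-carry (buy spot, short the forward).
At maturity, profit = |F_mkt − F*| = |2881.17 − 2850.0033| = $31.17 per troy ounce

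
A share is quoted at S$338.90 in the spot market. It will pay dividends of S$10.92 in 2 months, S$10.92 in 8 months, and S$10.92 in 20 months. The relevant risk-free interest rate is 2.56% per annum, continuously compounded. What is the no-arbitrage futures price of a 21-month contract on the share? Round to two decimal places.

PV(dividends) I = 10.92·e^(−0.0256·2/12) + 10.92·e^(−0.0256·8/12) + 10.92·e^(−0.0256·20/12)
I = 10.8735 + 10.7352 + 10.4639 = 32.0726
F = (S − I)·e^(rT) = (338.90 − 32.0726) · e^(0.0256·21/12)
= 306.8274 · e^0.044800 = 306.8274 × 1.045819 = S$320.89

S$320.89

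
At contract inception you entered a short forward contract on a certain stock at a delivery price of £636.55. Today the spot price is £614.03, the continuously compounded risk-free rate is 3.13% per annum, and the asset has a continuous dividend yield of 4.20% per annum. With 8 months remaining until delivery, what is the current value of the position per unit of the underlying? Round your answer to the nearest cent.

£26.33

Current fair forward for the remaining 8 months: F = S·e^((r − q)·T), (r − q) = 0.0313 − 0.0420 = -0.0107
F = 614.03 · e^(-0.0107 × 8/12) = 614.03 × 0.992892 = 609.6655
Value of long forward = (F − K)·e^(−rT) = (609.6655 − 636.55) · e^(−0.0313·8/12)
= -26.8845 × 0.979350 = -26.33
Short position value = −(long value) = £26.33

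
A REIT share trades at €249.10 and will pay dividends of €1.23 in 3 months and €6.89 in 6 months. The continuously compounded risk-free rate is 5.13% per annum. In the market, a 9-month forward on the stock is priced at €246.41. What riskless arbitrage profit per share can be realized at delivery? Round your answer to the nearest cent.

PV(dividends) I = 1.23·e^(−0.0513·3/12) + 6.89·e^(−0.0513·6/12) = 7.9298
Fair forward F* = (S − I)·e^(rT) = (249.10 − 7.9298)·e^0.038475 = 241.1702 × 1.039225 = 250.6301
Market €246.41 < fair 250.6301: forward underpriced → reverse cash-and-carry (short the stock, invest proceeds at r, pay the dividends, go long the forward).
Profit at T = |F_mkt − F*| = |246.41 − 250.6301| = €4.22 per share

€4.22 per share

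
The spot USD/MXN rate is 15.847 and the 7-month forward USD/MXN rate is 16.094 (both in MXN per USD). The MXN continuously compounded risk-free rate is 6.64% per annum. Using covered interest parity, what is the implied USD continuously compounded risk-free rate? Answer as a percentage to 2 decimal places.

3.99%

F = S·e^((r_MXN − r_USD)T) ⇒ r_USD = r_MXN − ln(F/S)/T
ln(16.094/15.847) = 0.015466; /(7/12) = 0.026513
r_USD = 0.0664 − 0.026513 = 0.039887
r_USD = 3.99%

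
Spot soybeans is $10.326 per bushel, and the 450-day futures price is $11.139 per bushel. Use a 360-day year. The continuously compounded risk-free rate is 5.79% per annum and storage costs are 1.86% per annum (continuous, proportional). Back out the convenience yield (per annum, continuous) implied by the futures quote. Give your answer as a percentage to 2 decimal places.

1.59%

F = S·e^((r+u−y)T) ⇒ (r+u−y) = ln(F/S)/T
ln(11.139/10.326) = 0.075787; /T ⇒ 0.060630
y = r + u − ln(F/S)/T = 0.0579 + 0.0186 − 0.060630 = 0.015870
y = 1.59%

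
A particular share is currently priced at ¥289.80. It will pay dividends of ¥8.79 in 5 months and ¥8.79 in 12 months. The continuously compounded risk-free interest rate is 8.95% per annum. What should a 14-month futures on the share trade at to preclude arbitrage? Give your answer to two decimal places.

PV(dividends) I = 8.79·e^(−0.0895·5/12) + 8.79·e^(−0.0895·12/12)
I = 8.4682 + 8.0375 = 16.5057
F = (S − I)·e^(rT) = (289.80 − 16.5057) · e^(0.0895·14/12)
= 273.2943 · e^0.104417 = 273.2943 × 1.110063 = ¥303.37

¥303.37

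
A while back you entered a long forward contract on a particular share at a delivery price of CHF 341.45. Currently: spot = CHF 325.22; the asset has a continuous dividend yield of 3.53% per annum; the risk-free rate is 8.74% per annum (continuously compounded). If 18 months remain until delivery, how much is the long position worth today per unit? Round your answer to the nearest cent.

CHF 8.95

Current fair forward for the remaining 18 months: F = S·e^((r − q)·T), (r − q) = 0.0874 − 0.0353 = 0.0521
F = 325.22 · e^(0.0521 × 18/12) = 325.22 × 1.081285 = 351.6555
Value of long forward = (F − K)·e^(−rT) = (351.6555 − 341.45) · e^(−0.0874·18/12)
= 10.2055 × 0.877130 = 8.95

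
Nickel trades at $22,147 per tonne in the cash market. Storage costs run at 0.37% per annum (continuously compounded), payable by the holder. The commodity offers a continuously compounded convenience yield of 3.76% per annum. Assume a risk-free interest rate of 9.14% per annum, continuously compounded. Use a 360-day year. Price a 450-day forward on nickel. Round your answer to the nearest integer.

Net carry = r + u − y = 0.0914 + 0.0037 − 0.0376 = 0.0575
F = S·e^((r+u−y)T) = 22147 · e^(0.0575 × 450/360) = 22147 · e^0.071875
= 22147 × 1.074521 = $23,797 per tonne

$23,797 per tonne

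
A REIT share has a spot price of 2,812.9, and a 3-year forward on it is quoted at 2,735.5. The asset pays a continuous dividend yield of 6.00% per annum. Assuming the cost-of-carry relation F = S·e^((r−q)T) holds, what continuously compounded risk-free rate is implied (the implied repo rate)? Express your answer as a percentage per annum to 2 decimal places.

5.07%

From F = S·e^((r−q)T): (r − q) = ln(F/S)/T
ln(2735.5/2812.9) = ln(0.972484) = -0.027902
(r − q) = -0.027902 / (3) = -0.009301
r = ln(F/S)/T + q = -0.009301 + 0.0600 = 0.050699
r = 5.07%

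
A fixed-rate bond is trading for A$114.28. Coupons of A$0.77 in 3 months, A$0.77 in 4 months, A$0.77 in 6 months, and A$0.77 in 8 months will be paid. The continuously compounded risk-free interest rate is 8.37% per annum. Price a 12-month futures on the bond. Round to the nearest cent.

A$121.03

PV(coupons) I = 0.77·e^(−0.0837·3/12) + 0.77·e^(−0.0837·4/12) + 0.77·e^(−0.0837·6/12) + 0.77·e^(−0.0837·8/12)
I = 0.7541 + 0.7488 + 0.7384 + 0.7282 = 2.9695
F = (S − I)·e^(rT) = (114.28 − 2.9695) · e^(0.0837·12/12)
= 111.3105 · e^0.083700 = 111.3105 × 1.087303 = A$121.03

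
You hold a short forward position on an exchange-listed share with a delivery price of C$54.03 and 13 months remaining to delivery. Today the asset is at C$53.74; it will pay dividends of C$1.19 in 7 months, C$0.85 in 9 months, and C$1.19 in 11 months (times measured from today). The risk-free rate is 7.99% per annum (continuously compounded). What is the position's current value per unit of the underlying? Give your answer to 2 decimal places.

PV(remaining dividends) I = 1.19·e^(−0.0799·7/12) + 0.85·e^(−0.0799·9/12) + 1.19·e^(−0.0799·11/12) = 3.0423
Current forward F = (S − I)·e^(rT) = (53.74 − 3.0423)·e^(0.0799·13/12) = 50.6977 × 1.090415 = 55.2815
Value (long) = (F − K)·e^(−rT) = (55.2815 − 54.03) × 0.917082 = 1.1477
Short position value = −(long value) = -C$1.15

-C$1.15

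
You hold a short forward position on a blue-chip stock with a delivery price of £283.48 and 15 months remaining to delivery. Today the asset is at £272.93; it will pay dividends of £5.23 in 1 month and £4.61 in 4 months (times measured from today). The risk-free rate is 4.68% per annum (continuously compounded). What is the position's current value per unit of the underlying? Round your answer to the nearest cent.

PV(remaining dividends) I = 5.23·e^(−0.0468·1/12) + 4.61·e^(−0.0468·4/12) = 9.7483
Current forward F = (S − I)·e^(rT) = (272.93 − 9.7483)·e^(0.0468·15/12) = 263.1817 × 1.060245 = 279.0371
Value (long) = (F − K)·e^(−rT) = (279.0371 − 283.48) × 0.943178 = -4.1904
Short position value = −(long value) = £4.19

£4.19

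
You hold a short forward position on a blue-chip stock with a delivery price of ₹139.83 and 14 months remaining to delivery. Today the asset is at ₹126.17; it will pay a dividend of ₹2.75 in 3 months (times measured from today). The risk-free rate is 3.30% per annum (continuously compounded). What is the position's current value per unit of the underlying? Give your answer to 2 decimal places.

PV(remaining dividends) I = 2.75·e^(−0.0330·3/12) = 2.7274
Current forward F = (S − I)·e^(rT) = (126.17 − 2.7274)·e^(0.0330·14/12) = 123.4426 × 1.039251 = 128.2878
Value (long) = (F − K)·e^(−rT) = (128.2878 − 139.83) × 0.962232 = -11.1063
Short position value = −(long value) = ₹11.11

₹11.11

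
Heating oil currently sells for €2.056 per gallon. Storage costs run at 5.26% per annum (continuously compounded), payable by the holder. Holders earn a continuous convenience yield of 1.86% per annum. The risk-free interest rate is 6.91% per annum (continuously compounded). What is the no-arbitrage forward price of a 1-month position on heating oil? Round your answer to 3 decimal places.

€2.074 per gallon

Net carry = r + u − y = 0.0691 + 0.0526 − 0.0186 = 0.1031
F = S·e^((r+u−y)T) = 2.056 · e^(0.1031 × 1/12) = 2.056 · e^0.008592
= 2.056 × 1.008629 = €2.074 per gallon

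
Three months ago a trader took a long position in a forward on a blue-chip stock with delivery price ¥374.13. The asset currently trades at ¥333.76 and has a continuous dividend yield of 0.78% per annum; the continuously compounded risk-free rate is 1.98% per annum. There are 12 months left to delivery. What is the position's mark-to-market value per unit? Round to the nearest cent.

-¥35.63

Current fair forward for the remaining 12 months: F = S·e^((r − q)·T), (r − q) = 0.0198 − 0.0078 = 0.0120
F = 333.76 · e^(0.0120 × 12/12) = 333.76 × 1.012072 = 337.7892
Value of long forward = (F − K)·e^(−rT) = (337.7892 − 374.13) · e^(−0.0198·12/12)
= -36.3408 × 0.980395 = -35.63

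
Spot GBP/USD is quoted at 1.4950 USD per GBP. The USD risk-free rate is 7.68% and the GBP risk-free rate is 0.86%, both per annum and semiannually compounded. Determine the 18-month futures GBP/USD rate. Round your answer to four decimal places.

1.6525

By covered interest parity, F = S · (1+r_USD/2)^(2T) / (1+r_GBP/2)^(2T)
= 1.4950 × 1.119680 / 1.012956 = 1.4950 × 1.105359
F = 1.6525 USD per GBP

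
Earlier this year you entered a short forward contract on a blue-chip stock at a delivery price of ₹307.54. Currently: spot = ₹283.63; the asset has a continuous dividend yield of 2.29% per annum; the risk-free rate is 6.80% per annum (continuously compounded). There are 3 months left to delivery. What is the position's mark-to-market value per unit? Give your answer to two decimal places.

Current fair forward for the remaining 3 months: F = S·e^((r − q)·T), (r − q) = 0.0680 − 0.0229 = 0.0451
F = 283.63 · e^(0.0451 × 3/12) = 283.63 × 1.011339 = 286.8461
Value of long forward = (F − K)·e^(−rT) = (286.8461 − 307.54) · e^(−0.0680·3/12)
= -20.6939 × 0.983144 = -20.35
Short position value = −(long value) = ₹20.35

₹20.35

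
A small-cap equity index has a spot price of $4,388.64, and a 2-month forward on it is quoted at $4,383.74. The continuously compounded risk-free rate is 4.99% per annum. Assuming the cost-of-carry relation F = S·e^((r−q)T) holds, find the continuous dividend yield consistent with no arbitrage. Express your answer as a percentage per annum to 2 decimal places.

From F = S·e^((r−q)T): (r − q) = ln(F/S)/T
ln(4383.74/4388.64) = ln(0.998883) = -0.001118
(r − q) = -0.001118 / (2/12) = -0.006708
q = r − ln(F/S)/T = 0.0499 + 0.006708 = 0.056608
q = 5.66%

5.66%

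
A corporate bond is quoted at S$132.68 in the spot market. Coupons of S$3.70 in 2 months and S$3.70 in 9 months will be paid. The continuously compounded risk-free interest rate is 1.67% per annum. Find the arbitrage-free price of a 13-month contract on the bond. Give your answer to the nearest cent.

PV(coupons) I = 3.70·e^(−0.0167·2/12) + 3.70·e^(−0.0167·9/12)
I = 3.6897 + 3.6539 = 7.3436
F = (S − I)·e^(rT) = (132.68 − 7.3436) · e^(0.0167·13/12)
= 125.3364 · e^0.018092 = 125.3364 × 1.018257 = S$127.62

S$127.62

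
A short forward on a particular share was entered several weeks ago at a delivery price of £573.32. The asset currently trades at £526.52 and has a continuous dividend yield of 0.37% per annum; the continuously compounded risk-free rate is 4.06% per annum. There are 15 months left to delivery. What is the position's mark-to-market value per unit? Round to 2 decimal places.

£20.86

Current fair forward for the remaining 15 months: F = S·e^((r − q)·T), (r − q) = 0.0406 − 0.0037 = 0.0369
F = 526.52 · e^(0.0369 × 15/12) = 526.52 × 1.047205 = 551.3744
Value of long forward = (F − K)·e^(−rT) = (551.3744 − 573.32) · e^(−0.0406·15/12)
= -21.9456 × 0.950516 = -20.86
Short position value = −(long value) = £20.86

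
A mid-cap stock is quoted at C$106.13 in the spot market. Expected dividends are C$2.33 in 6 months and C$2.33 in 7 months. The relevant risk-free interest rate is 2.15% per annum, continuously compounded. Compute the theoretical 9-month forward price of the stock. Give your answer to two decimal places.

PV(dividends) I = 2.33·e^(−0.0215·6/12) + 2.33·e^(−0.0215·7/12)
I = 2.3051 + 2.3010 = 4.6061
F = (S − I)·e^(rT) = (106.13 − 4.6061) · e^(0.0215·9/12)
= 101.5239 · e^0.016125 = 101.5239 × 1.016256 = C$103.17

C$103.17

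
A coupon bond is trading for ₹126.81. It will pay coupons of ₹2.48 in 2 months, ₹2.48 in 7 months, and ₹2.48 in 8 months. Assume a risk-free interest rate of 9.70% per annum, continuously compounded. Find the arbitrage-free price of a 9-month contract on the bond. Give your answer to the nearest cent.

PV(coupons) I = 2.48·e^(−0.0970·2/12) + 2.48·e^(−0.0970·7/12) + 2.48·e^(−0.0970·8/12)
I = 2.4402 + 2.3436 + 2.3247 = 7.1085
F = (S − I)·e^(rT) = (126.81 − 7.1085) · e^(0.0970·9/12)
= 119.7015 · e^0.072750 = 119.7015 × 1.075462 = ₹128.73

₹128.73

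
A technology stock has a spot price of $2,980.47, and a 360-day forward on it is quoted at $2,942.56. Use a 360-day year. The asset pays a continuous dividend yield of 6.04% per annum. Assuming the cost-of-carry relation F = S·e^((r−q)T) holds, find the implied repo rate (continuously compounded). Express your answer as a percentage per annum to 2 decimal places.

From F = S·e^((r−q)T): (r − q) = ln(F/S)/T
ln(2942.56/2980.47) = ln(0.987281) = -0.012801
(r − q) = -0.012801 / (360/360) = -0.012801
r = ln(F/S)/T + q = -0.012801 + 0.0604 = 0.047599
r = 4.76%

4.76%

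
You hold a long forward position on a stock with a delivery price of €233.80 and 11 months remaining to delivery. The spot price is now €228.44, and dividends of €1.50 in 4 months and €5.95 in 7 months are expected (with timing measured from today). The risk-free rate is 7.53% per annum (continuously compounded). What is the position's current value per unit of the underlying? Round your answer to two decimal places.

PV(remaining dividends) I = 1.50·e^(−0.0753·4/12) + 5.95·e^(−0.0753·7/12) = 7.1571
Current forward F = (S − I)·e^(rT) = (228.44 − 7.1571)·e^(0.0753·11/12) = 221.2829 × 1.071463 = 237.0964
Value (long) = (F − K)·e^(−rT) = (237.0964 − 233.80) × 0.933303 = 3.0765
Value = €3.08

€3.08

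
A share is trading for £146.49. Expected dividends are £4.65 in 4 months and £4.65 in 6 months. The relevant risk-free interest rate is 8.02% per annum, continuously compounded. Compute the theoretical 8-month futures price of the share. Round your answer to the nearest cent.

£145.05

PV(dividends) I = 4.65·e^(−0.0802·4/12) + 4.65·e^(−0.0802·6/12)
I = 4.5273 + 4.4672 = 8.9945
F = (S − I)·e^(rT) = (146.49 − 8.9945) · e^(0.0802·8/12)
= 137.4955 · e^0.053467 = 137.4955 × 1.054922 = £145.05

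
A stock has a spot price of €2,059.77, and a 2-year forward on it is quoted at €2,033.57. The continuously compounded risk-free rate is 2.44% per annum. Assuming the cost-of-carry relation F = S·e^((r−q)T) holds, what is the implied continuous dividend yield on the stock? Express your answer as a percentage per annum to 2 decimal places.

From F = S·e^((r−q)T): (r − q) = ln(F/S)/T
ln(2033.57/2059.77) = ln(0.987280) = -0.012802
(r − q) = -0.012802 / (2) = -0.006401
q = r − ln(F/S)/T = 0.0244 + 0.006401 = 0.030801
q = 3.08%

3.08%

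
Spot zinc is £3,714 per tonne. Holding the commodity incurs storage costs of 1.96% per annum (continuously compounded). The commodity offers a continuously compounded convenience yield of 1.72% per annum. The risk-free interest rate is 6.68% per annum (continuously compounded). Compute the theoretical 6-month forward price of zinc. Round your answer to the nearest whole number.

£3,845 per tonne

Net carry = r + u − y = 0.0668 + 0.0196 − 0.0172 = 0.0692
F = S·e^((r+u−y)T) = 3714 · e^(0.0692 × 6/12) = 3714 · e^0.034600
= 3714 × 1.035206 = £3,845 per tonne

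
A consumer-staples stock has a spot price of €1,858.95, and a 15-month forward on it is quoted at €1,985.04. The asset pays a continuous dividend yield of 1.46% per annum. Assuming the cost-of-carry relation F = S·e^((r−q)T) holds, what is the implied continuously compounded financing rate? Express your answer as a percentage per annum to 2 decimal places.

6.71%

From F = S·e^((r−q)T): (r − q) = ln(F/S)/T
ln(1985.04/1858.95) = ln(1.067829) = 0.065628
(r − q) = 0.065628 / (15/12) = 0.052502
r = ln(F/S)/T + q = 0.052502 + 0.0146 = 0.067102
r = 6.71%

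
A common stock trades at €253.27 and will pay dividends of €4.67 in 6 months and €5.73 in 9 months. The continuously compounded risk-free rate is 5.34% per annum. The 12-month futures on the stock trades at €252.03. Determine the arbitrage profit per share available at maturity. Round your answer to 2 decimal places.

€4.53 per share

PV(dividends) I = 4.67·e^(−0.0534·6/12) + 5.73·e^(−0.0534·9/12) = 10.0520
Fair futures F* = (S − I)·e^(rT) = (253.27 − 10.0520)·e^0.053400 = 243.2180 × 1.054852 = 256.5590
Market €252.03 < fair 256.5590: forward underpriced → reverse cash-and-carry (short the stock, invest proceeds at r, pay the dividends, go long the forward).
Profit at T = |F_mkt − F*| = |252.03 − 256.5590| = €4.53 per share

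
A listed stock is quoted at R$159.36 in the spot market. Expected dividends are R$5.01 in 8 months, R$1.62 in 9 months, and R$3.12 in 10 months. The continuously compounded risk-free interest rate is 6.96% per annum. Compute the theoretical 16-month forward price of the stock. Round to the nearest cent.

R$164.69

PV(dividends) I = 5.01·e^(−0.0696·8/12) + 1.62·e^(−0.0696·9/12) + 3.12·e^(−0.0696·10/12)
I = 4.7828 + 1.5376 + 2.9442 = 9.2646
F = (S − I)·e^(rT) = (159.36 − 9.2646) · e^(0.0696·16/12)
= 150.0954 · e^0.092800 = 150.0954 × 1.097242 = R$164.69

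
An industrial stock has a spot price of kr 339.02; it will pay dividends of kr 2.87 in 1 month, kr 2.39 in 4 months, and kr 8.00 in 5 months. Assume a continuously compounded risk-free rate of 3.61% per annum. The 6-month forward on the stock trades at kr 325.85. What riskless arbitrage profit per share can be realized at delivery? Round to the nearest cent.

PV(dividends) I = 2.87·e^(−0.0361·1/12) + 2.39·e^(−0.0361·4/12) + 8.00·e^(−0.0361·5/12) = 13.1034
Fair forward F* = (S − I)·e^(rT) = (339.02 − 13.1034)·e^0.018050 = 325.9166 × 1.018214 = 331.8528
Market kr 325.85 < fair 331.8528: forward underpriced → reverse cash-and-carry (short the stock, invest proceeds at r, pay the dividends, go long the forward).
Profit at T = |F_mkt − F*| = |325.85 − 331.8528| = kr 6.00 per share

kr 6.00 per share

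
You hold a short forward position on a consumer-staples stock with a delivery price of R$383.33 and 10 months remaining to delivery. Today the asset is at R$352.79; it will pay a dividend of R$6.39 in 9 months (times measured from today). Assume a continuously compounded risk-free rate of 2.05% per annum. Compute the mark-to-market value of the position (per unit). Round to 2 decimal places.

R$30.34

PV(remaining dividends) I = 6.39·e^(−0.0205·9/12) = 6.2925
Current forward F = (S − I)·e^(rT) = (352.79 − 6.2925)·e^(0.0205·10/12) = 346.4975 × 1.017230 = 352.4677
Value (long) = (F − K)·e^(−rT) = (352.4677 − 383.33) × 0.983062 = -30.3396
Short position value = −(long value) = R$30.34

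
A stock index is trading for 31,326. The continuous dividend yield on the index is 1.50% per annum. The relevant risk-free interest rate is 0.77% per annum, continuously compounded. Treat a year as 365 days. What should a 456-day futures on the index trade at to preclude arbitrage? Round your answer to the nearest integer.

F = S·e^((r − q)T) = 31326 · e^((0.0077 − 0.0150) × 456/365)
= 31326 · e^-0.009120 = 31326 × 0.990921
F = 31,042

31,042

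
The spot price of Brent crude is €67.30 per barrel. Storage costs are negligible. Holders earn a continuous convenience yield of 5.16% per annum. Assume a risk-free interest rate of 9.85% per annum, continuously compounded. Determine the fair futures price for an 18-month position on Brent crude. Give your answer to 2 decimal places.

Net carry = r + u − y = 0.0985 + 0.0000 − 0.0516 = 0.0469
F = S·e^((r+u−y)T) = 67.30 · e^(0.0469 × 18/12) = 67.30 · e^0.070350
= 67.30 × 1.072884 = €72.21 per barrel

€72.21 per barrel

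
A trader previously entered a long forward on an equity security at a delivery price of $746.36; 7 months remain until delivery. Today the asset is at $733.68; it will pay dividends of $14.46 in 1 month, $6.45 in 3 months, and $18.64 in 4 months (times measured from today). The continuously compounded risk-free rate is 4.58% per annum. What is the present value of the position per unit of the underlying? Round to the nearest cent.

PV(remaining dividends) I = 14.46·e^(−0.0458·1/12) + 6.45·e^(−0.0458·3/12) + 18.64·e^(−0.0458·4/12) = 39.1391
Current forward F = (S − I)·e^(rT) = (733.68 − 39.1391)·e^(0.0458·7/12) = 694.5409 × 1.027077 = 713.3470
Value (long) = (F − K)·e^(−rT) = (713.3470 − 746.36) × 0.973637 = -32.1427
Value = -$32.14

-$32.14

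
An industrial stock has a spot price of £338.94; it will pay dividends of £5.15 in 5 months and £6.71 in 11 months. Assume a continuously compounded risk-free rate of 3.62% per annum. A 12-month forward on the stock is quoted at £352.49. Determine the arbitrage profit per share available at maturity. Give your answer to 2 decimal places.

PV(dividends) I = 5.15·e^(−0.0362·5/12) + 6.71·e^(−0.0362·11/12) = 11.5639
Fair forward F* = (S − I)·e^(rT) = (338.94 − 11.5639)·e^0.036200 = 327.3761 × 1.036863 = 339.4442
Market £352.49 > fair 339.4442: forward overpriced → cash-and-carry (borrow at r, buy the stock and collect the dividends, short the forward).
Profit at T = |F_mkt − F*| = |352.49 − 339.4442| = £13.05 per share

£13.05 per share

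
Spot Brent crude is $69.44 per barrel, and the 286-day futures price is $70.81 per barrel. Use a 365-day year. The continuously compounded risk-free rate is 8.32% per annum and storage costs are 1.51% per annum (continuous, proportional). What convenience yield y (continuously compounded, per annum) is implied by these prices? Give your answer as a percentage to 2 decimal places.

F = S·e^((r+u−y)T) ⇒ (r+u−y) = ln(F/S)/T
ln(70.81/69.44) = 0.019537; /T ⇒ 0.024934
y = r + u − ln(F/S)/T = 0.0832 + 0.0151 − 0.024934 = 0.073366
y = 7.34%

7.34%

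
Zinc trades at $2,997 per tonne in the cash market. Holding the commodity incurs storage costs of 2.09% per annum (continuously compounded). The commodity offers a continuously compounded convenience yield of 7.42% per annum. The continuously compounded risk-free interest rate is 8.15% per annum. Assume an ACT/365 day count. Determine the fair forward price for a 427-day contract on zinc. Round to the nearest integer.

Net carry = r + u − y = 0.0815 + 0.0209 − 0.0742 = 0.0282
F = S·e^((r+u−y)T) = 2997 · e^(0.0282 × 427/365) = 2997 · e^0.032990
= 2997 × 1.033540 = $3,098 per tonne

$3,098 per tonne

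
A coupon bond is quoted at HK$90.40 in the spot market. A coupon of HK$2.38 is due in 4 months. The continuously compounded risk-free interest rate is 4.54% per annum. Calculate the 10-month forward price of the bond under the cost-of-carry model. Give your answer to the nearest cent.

PV(coupons) I = 2.38·e^(−0.0454·4/12)
I = 2.3443
F = (S − I)·e^(rT) = (90.40 − 2.3443) · e^(0.0454·10/12)
= 88.0557 · e^0.037833 = 88.0557 × 1.038558 = HK$91.45

HK$91.45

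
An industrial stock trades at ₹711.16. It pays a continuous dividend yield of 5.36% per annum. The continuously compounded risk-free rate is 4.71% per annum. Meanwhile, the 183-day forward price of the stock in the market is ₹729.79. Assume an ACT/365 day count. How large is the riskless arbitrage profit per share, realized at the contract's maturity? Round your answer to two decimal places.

Fair forward: F* = S·e^(carry·T), with carry = (r − q) = 0.0471 − 0.0536 = -0.0065
F* = 711.16 · e^(-0.0065 × 183/365) = 711.16 · e^-0.003259 = 711.16 × 0.996746 = ₹708.8459
Market ₹729.79 > fair ₹708.8459: forward overpriced → cash-and-carry (buy spot, short the forward).
At maturity, profit = |F_mkt − F*| = |729.79 − 708.8459| = ₹20.94 per share

₹20.94 per share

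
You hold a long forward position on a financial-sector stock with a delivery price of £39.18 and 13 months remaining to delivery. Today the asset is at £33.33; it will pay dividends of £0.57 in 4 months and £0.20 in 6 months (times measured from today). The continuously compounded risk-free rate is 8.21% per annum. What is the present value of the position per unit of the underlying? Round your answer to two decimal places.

PV(remaining dividends) I = 0.57·e^(−0.0821·4/12) + 0.20·e^(−0.0821·6/12) = 0.7466
Current forward F = (S − I)·e^(rT) = (33.33 − 0.7466)·e^(0.0821·13/12) = 32.5834 × 1.093017 = 35.6142
Value (long) = (F − K)·e^(−rT) = (35.6142 − 39.18) × 0.914899 = -3.2623
Value = -£3.26

-£3.26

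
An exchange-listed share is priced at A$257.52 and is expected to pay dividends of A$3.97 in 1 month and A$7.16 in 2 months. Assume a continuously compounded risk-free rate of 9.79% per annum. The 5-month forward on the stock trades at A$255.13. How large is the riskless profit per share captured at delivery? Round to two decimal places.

A$1.67 per share

PV(dividends) I = 3.97·e^(−0.0979·1/12) + 7.16·e^(−0.0979·2/12) = 10.9819
Fair forward F* = (S − I)·e^(rT) = (257.52 − 10.9819)·e^0.040792 = 246.5381 × 1.041635 = 256.8027
Market A$255.13 < fair 256.8027: forward underpriced → reverse cash-and-carry (short the stock, invest proceeds at r, pay the dividends, go long the forward).
Profit at T = |F_mkt − F*| = |255.13 − 256.8027| = A$1.67 per share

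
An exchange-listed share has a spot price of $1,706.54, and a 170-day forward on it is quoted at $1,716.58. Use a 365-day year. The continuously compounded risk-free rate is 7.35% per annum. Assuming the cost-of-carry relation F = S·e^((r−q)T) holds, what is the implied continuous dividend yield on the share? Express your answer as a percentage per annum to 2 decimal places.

From F = S·e^((r−q)T): (r − q) = ln(F/S)/T
ln(1716.58/1706.54) = ln(1.005883) = 0.005866
(r − q) = 0.005866 / (170/365) = 0.012595
q = r − ln(F/S)/T = 0.0735 − 0.012595 = 0.060905
q = 6.09%

6.09%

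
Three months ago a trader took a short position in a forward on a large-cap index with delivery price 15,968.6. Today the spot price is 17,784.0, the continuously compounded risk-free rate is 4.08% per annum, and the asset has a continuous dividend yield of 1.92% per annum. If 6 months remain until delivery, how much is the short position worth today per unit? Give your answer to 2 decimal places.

Current fair forward for the remaining 6 months: F = S·e^((r − q)·T), (r − q) = 0.0408 − 0.0192 = 0.0216
F = 17784.0 · e^(0.0216 × 6/12) = 17784.0 × 1.01085853 = 17977.1081
Value of long forward = (F − K)·e^(−rT) = (17977.1081 − 15968.6) · e^(−0.0408·6/12)
= 2008.5081 × 0.97980667 = 1967.95
Short position value = −(long value) = -1967.95

-1967.95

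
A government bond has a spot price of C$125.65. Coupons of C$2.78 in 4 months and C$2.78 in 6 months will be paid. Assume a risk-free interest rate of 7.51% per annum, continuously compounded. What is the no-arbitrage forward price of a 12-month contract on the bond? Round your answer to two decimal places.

PV(coupons) I = 2.78·e^(−0.0751·4/12) + 2.78·e^(−0.0751·6/12)
I = 2.7113 + 2.6775 = 5.3888
F = (S − I)·e^(rT) = (125.65 − 5.3888) · e^(0.0751·12/12)
= 120.2612 · e^0.075100 = 120.2612 × 1.077992 = C$129.64

C$129.64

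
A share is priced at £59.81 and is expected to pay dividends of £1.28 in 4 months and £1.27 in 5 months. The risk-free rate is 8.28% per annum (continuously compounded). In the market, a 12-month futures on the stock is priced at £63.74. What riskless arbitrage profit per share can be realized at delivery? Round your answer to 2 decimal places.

PV(dividends) I = 1.28·e^(−0.0828·4/12) + 1.27·e^(−0.0828·5/12) = 2.4721
Fair futures F* = (S − I)·e^(rT) = (59.81 − 2.4721)·e^0.082800 = 57.3379 × 1.086325 = 62.2876
Market £63.74 > fair 62.2876: forward overpriced → cash-and-carry (borrow at r, buy the stock and collect the dividends, short the forward).
Profit at T = |F_mkt − F*| = |63.74 − 62.2876| = £1.45 per share

£1.45 per share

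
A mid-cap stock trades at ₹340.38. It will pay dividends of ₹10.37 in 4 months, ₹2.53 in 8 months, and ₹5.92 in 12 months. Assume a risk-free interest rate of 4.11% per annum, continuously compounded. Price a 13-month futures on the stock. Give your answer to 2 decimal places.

₹336.67

PV(dividends) I = 10.37·e^(−0.0411·4/12) + 2.53·e^(−0.0411·8/12) + 5.92·e^(−0.0411·12/12)
I = 10.2289 + 2.4616 + 5.6816 = 18.3721
F = (S − I)·e^(rT) = (340.38 − 18.3721) · e^(0.0411·13/12)
= 322.0079 · e^0.044525 = 322.0079 × 1.045531 = ₹336.67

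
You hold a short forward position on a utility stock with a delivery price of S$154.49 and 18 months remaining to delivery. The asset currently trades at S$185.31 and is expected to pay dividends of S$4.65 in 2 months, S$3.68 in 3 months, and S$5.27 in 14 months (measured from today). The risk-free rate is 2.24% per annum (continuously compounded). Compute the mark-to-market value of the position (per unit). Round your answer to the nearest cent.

-S$22.50

PV(remaining dividends) I = 4.65·e^(−0.0224·2/12) + 3.68·e^(−0.0224·3/12) + 5.27·e^(−0.0224·14/12) = 13.4262
Current forward F = (S − I)·e^(rT) = (185.31 − 13.4262)·e^(0.0224·18/12) = 171.8838 × 1.034171 = 177.7572
Value (long) = (F − K)·e^(−rT) = (177.7572 − 154.49) × 0.966958 = 22.4984
Short position value = −(long value) = -S$22.50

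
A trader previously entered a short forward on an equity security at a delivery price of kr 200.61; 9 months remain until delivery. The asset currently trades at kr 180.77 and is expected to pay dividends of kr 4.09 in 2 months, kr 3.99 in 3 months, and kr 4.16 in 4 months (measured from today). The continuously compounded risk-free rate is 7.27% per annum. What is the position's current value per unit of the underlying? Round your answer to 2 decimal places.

PV(remaining dividends) I = 4.09·e^(−0.0727·2/12) + 3.99·e^(−0.0727·3/12) + 4.16·e^(−0.0727·4/12) = 12.0193
Current forward F = (S − I)·e^(rT) = (180.77 − 12.0193)·e^(0.0727·9/12) = 168.7507 × 1.056039 = 178.2073
Value (long) = (F − K)·e^(−rT) = (178.2073 − 200.61) × 0.946935 = -21.2139
Short position value = −(long value) = kr 21.21

kr 21.21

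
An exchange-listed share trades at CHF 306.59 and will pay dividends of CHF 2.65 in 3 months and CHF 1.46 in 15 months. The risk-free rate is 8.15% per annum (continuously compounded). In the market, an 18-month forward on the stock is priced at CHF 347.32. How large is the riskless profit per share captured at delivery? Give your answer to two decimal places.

PV(dividends) I = 2.65·e^(−0.0815·3/12) + 1.46·e^(−0.0815·15/12) = 3.9151
Fair forward F* = (S − I)·e^(rT) = (306.59 − 3.9151)·e^0.122250 = 302.6749 × 1.130037 = 342.0338
Market CHF 347.32 > fair 342.0338: forward overpriced → cash-and-carry (borrow at r, buy the stock and collect the dividends, short the forward).
Profit at T = |F_mkt − F*| = |347.32 − 342.0338| = CHF 5.29 per share

CHF 5.29 per share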